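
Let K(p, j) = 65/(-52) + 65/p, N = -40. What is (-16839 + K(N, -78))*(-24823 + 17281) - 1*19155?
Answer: 508009065/4 ≈ 1.2700e+8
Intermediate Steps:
K(p, j) = -5/4 + 65/p (K(p, j) = 65*(-1/52) + 65/p = -5/4 + 65/p)
(-16839 + K(N, -78))*(-24823 + 17281) - 1*19155 = (-16839 + (-5/4 + 65/(-40)))*(-24823 + 17281) - 1*19155 = (-16839 + (-5/4 + 65*(-1/40)))*(-7542) - 19155 = (-16839 + (-5/4 - 13/8))*(-7542) - 19155 = (-16839 - 23/8)*(-7542) - 19155 = -134735/8*(-7542) - 19155 = 508085685/4 - 19155 = 508009065/4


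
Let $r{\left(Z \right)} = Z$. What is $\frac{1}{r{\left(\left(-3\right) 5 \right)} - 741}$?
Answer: $- \frac{1}{756} \approx -0.0013228$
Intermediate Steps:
$\frac{1}{r{\left(\left(-3\right) 5 \right)} - 741} = \frac{1}{\left(-3\right) 5 - 741} = \frac{1}{-15 - 741} = \frac{1}{-756} = - \frac{1}{756}$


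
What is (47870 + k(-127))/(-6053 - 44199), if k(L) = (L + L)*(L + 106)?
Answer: -13301/12563 ≈ -1.0587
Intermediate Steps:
k(L) = 2*L*(106 + L) (k(L) = (2*L)*(106 + L) = 2*L*(106 + L))
(47870 + k(-127))/(-6053 - 44199) = (47870 + 2*(-127)*(106 - 127))/(-6053 - 44199) = (47870 + 2*(-127)*(-21))/(-50252) = (47870 + 5334)*(-1/50252) = 53204*(-1/50252) = -13301/12563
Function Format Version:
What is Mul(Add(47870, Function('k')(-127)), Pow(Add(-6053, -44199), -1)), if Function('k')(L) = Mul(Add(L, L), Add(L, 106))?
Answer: Rational(-13301, 12563) ≈ -1.0587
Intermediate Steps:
Function('k')(L) = Mul(2, L, Add(106, L)) (Function('k')(L) = Mul(Mul(2, L), Add(106, L)) = Mul(2, L, Add(106, L)))
Mul(Add(47870, Function('k')(-127)), Pow(Add(-6053, -44199), -1)) = Mul(Add(47870, Mul(2, -127, Add(106, -127))), Pow(Add(-6053, -44199), -1)) = Mul(Add(47870, Mul(2, -127, -21)), Pow(-50252, -1)) = Mul(Add(47870, 5334), Rational(-1, 50252)) = Mul(53204, Rational(-1, 50252)) = Rational(-13301, 12563)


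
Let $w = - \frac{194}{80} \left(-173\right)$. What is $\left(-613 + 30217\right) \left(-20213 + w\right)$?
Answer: $- \frac{5859660339}{10} \approx -5.8597 \cdot 10^{8}$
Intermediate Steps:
$w = \frac{16781}{40}$ ($w = \left(-194\right) \frac{1}{80} \left(-173\right) = \left(- \frac{97}{40}\right) \left(-173\right) = \frac{16781}{40} \approx 419.52$)
$\left(-613 + 30217\right) \left(-20213 + w\right) = \left(-613 + 30217\right) \left(-20213 + \frac{16781}{40}\right) = 29604 \left(- \frac{791739}{40}\right) = - \frac{5859660339}{10}$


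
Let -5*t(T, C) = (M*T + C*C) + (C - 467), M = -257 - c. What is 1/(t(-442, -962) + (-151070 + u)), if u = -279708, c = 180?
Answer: -5/3271059 ≈ -1.5286e-6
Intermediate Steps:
M = -437 (M = -257 - 1*180 = -257 - 180 = -437)
t(T, C) = 467/5 - C/5 - C**2/5 + 437*T/5 (t(T, C) = -((-437*T + C*C) + (C - 467))/5 = -((-437*T + C**2) + (-467 + C))/5 = -((C**2 - 437*T) + (-467 + C))/5 = -(-467 + C + C**2 - 437*T)/5 = 467/5 - C/5 - C**2/5 + 437*T/5)
1/(t(-442, -962) + (-151070 + u)) = 1/((467/5 - 1/5*(-962) - 1/5*(-962)**2 + (437/5)*(-442)) + (-151070 - 279708)) = 1/((467/5 + 962/5 - 1/5*925444 - 193154/5) - 430778) = 1/((467/5 + 962/5 - 925444/5 - 193154/5) - 430778) = 1/(-1117169/5 - 430778) = 1/(-3271059/5) = -5/3271059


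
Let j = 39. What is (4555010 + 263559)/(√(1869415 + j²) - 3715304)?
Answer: -13899416677/10716989085 - 29929*√467734/42867956340 ≈ -1.2974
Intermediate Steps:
(4555010 + 263559)/(√(1869415 + j²) - 3715304) = (4555010 + 263559)/(√(1869415 + 39²) - 3715304) = 4818569/(√(1869415 + 1521) - 3715304) = 4818569/(√1870936 - 3715304) = 4818569/(2*√467734 - 3715304) = 4818569/(-3715304 + 2*√467734)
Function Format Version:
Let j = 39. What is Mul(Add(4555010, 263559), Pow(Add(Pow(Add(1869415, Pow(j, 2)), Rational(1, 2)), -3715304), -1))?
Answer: Add(Rational(-13899416677, 10716989085), Mul(Rational(-29929, 42867956340), Pow(467734, Rational(1, 2)))) ≈ -1.2974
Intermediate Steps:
Mul(Add(4555010, 263559), Pow(Add(Pow(Add(1869415, Pow(j, 2)), Rational(1, 2)), -3715304), -1)) = Mul(Add(4555010, 263559), Pow(Add(Pow(Add(1869415, Pow(39, 2)), Rational(1, 2)), -3715304), -1)) = Mul(4818569, Pow(Add(Pow(Add(1869415, 1521), Rational(1, 2)), -3715304), -1)) = Mul(4818569, Pow(Add(Pow(1870936, Rational(1, 2)), -3715304), -1)) = Mul(4818569, Pow(Add(Mul(2, Pow(467734, Rational(1, 2))), -3715304), -1)) = Mul(4818569, Pow(Add(-3715304, Mul(2, Pow(467734, Rational(1, 2)))), -1))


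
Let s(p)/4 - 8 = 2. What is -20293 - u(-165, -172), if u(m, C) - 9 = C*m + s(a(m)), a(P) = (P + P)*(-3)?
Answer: -48722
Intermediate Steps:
a(P) = -6*P (a(P) = (2*P)*(-3) = -6*P)
s(p) = 40 (s(p) = 32 + 4*2 = 32 + 8 = 40)
u(m, C) = 49 + C*m (u(m, C) = 9 + (C*m + 40) = 9 + (40 + C*m) = 49 + C*m)
-20293 - u(-165, -172) = -20293 - (49 - 172*(-165)) = -20293 - (49 + 28380) = -20293 - 1*28429 = -20293 - 28429 = -48722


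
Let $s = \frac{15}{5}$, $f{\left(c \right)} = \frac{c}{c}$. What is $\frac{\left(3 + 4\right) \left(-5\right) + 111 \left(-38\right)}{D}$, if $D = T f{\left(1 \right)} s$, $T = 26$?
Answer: $- \frac{4253}{78} \approx -54.526$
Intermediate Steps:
$f{\left(c \right)} = 1$
$s = 3$ ($s = 15 \cdot \frac{1}{5} = 3$)
$D = 78$ ($D = 26 \cdot 1 \cdot 3 = 26 \cdot 3 = 78$)
$\frac{\left(3 + 4\right) \left(-5\right) + 111 \left(-38\right)}{D} = \frac{\left(3 + 4\right) \left(-5\right) + 111 \left(-38\right)}{78} = \left(7 \left(-5\right) - 4218\right) \frac{1}{78} = \left(-35 - 4218\right) \frac{1}{78} = \left(-4253\right) \frac{1}{78} = - \frac{4253}{78}$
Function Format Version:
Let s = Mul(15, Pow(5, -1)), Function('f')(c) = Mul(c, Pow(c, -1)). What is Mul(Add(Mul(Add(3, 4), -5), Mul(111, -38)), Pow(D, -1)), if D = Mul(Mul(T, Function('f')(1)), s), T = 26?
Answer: Rational(-4253, 78) ≈ -54.526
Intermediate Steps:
Function('f')(c) = 1
s = 3 (s = Mul(15, Rational(1, 5)) = 3)
D = 78 (D = Mul(Mul(26, 1), 3) = Mul(26, 3) = 78)
Mul(Add(Mul(Add(3, 4), -5), Mul(111, -38)), Pow(D, -1)) = Mul(Add(Mul(Add(3, 4), -5), Mul(111, -38)), Pow(78, -1)) = Mul(Add(Mul(7, -5), -4218), Rational(1, 78)) = Mul(Add(-35, -4218), Rational(1, 78)) = Mul(-4253, Rational(1, 78)) = Rational(-4253, 78)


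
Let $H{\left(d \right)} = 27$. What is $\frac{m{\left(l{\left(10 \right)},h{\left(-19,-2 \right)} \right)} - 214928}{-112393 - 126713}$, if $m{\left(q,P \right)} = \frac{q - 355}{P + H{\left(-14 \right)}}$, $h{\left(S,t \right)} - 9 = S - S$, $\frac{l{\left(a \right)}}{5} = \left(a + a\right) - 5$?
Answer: $\frac{138173}{153711} \approx 0.89891$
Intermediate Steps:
$l{\left(a \right)} = -25 + 10 a$ ($l{\left(a \right)} = 5 \left(\left(a + a\right) - 5\right) = 5 \left(2 a - 5\right) = 5 \left(-5 + 2 a\right) = -25 + 10 a$)
$h{\left(S,t \right)} = 9$ ($h{\left(S,t \right)} = 9 + \left(S - S\right) = 9 + 0 = 9$)
$m{\left(q,P \right)} = \frac{-355 + q}{27 + P}$ ($m{\left(q,P \right)} = \frac{q - 355}{P + 27} = \frac{-355 + q}{27 + P}$)
$\frac{m{\left(l{\left(10 \right)},h{\left(-19,-2 \right)} \right)} - 214928}{-112393 - 126713} = \frac{\frac{-355 + \left(-25 + 10 \cdot 10\right)}{27 + 9} - 214928}{-112393 - 126713} = \frac{\frac{-355 + \left(-25 + 100\right)}{36} - 214928}{-239106} = \left(\frac{-355 + 75}{36} - 214928\right) \left(- \frac{1}{239106}\right) = \left(\frac{1}{36} \left(-280\right) - 214928\right) \left(- \frac{1}{239106}\right) = \left(- \frac{70}{9} - 214928\right) \left(- \frac{1}{239106}\right) = \left(- \frac{1934422}{9}\right) \left(- \frac{1}{239106}\right) = \frac{138173}{153711}$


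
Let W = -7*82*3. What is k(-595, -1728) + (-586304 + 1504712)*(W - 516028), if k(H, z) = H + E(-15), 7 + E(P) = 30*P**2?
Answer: -475505735852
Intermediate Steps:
E(P) = -7 + 30*P**2
W = -1722 (W = -574*3 = -1722)
k(H, z) = 6743 + H (k(H, z) = H + (-7 + 30*(-15)**2) = H + (-7 + 30*225) = H + (-7 + 6750) = H + 6743 = 6743 + H)
k(-595, -1728) + (-586304 + 1504712)*(W - 516028) = (6743 - 595) + (-586304 + 1504712)*(-1722 - 516028) = 6148 + 918408*(-517750) = 6148 - 475505742000 = -475505735852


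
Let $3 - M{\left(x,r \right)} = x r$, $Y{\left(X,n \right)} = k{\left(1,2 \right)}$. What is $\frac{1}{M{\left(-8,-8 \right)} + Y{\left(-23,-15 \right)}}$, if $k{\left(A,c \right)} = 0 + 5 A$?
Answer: $- \frac{1}{56} \approx -0.017857$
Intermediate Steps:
$k{\left(A,c \right)} = 5 A$
$Y{\left(X,n \right)} = 5$ ($Y{\left(X,n \right)} = 5 \cdot 1 = 5$)
$M{\left(x,r \right)} = 3 - r x$ ($M{\left(x,r \right)} = 3 - x r = 3 - r x$)
$\frac{1}{M{\left(-8,-8 \right)} + Y{\left(-23,-15 \right)}} = \frac{1}{\left(3 - \left(-8\right) \left(-8\right)\right) + 5} = \frac{1}{\left(3 - 64\right) + 5} = \frac{1}{-61 + 5} = \frac{1}{-56} = - \frac{1}{56}$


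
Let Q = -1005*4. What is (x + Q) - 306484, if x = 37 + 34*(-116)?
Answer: -314411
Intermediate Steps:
x = -3907 (x = 37 - 3944 = -3907)
Q = -4020
(x + Q) - 306484 = (-3907 - 4020) - 306484 = -7927 - 306484 = -314411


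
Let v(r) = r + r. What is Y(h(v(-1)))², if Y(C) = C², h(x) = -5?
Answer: 625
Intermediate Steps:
v(r) = 2*r
Y(h(v(-1)))² = ((-5)²)² = 25² = 625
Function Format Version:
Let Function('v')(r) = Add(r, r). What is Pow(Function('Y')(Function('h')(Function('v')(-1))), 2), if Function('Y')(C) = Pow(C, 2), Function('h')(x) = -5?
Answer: 625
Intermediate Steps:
Function('v')(r) = Mul(2, r)
Pow(Function('Y')(Function('h')(Function('v')(-1))), 2) = Pow(Pow(-5, 2), 2) = Pow(25, 2) = 625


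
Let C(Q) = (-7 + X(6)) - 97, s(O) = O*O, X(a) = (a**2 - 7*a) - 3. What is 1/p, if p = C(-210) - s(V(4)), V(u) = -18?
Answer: -1/437 ≈ -0.0022883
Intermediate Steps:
X(a) = -3 + a**2 - 7*a
s(O) = O**2
C(Q) = -113 (C(Q) = (-7 + (-3 + 6**2 - 7*6)) - 97 = (-7 + (-3 + 36 - 42)) - 97 = (-7 - 9) - 97 = -16 - 97 = -113)
p = -437 (p = -113 - 1*(-18)**2 = -113 - 1*324 = -113 - 324 = -437)
1/p = 1/(-437) = -1/437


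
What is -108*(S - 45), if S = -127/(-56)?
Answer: 64611/14 ≈ 4615.1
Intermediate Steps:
S = 127/56 (S = -127*(-1/56) = 127/56 ≈ 2.2679)
-108*(S - 45) = -108*(127/56 - 45) = -108*(-2393/56) = 64611/14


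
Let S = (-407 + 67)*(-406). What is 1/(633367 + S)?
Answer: 1/771407 ≈ 1.2963e-6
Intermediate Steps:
S = 138040 (S = -340*(-406) = 138040)
1/(633367 + S) = 1/(633367 + 138040) = 1/771407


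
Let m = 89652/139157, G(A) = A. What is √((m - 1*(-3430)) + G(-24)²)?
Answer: √77587346323258/139157 ≈ 63.298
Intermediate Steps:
m = 89652/139157 (m = 89652*(1/139157) = 89652/139157 ≈ 0.64425)
√((m - 1*(-3430)) + G(-24)²) = √((89652/139157 - 1*(-3430)) + (-24)²) = √((89652/139157 + 3430) + 576) = √(477398162/139157 + 576) = √(557552594/139157) = √77587346323258/139157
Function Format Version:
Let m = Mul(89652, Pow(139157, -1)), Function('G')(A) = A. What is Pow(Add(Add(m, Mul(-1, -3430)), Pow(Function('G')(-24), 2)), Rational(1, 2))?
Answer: Mul(Rational(1, 139157), Pow(77587346323258, Rational(1, 2))) ≈ 63.298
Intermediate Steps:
m = Rational(89652, 139157) (m = Mul(89652, Rational(1, 139157)) = Rational(89652, 139157) ≈ 0.64425)
Pow(Add(Add(m, Mul(-1, -3430)), Pow(Function('G')(-24), 2)), Rational(1, 2)) = Pow(Add(Add(Rational(89652, 139157), Mul(-1, -3430)), Pow(-24, 2)), Rational(1, 2)) = Pow(Add(Add(Rational(89652, 139157), 3430), 576), Rational(1, 2)) = Pow(Add(Rational(477398162, 139157), 576), Rational(1, 2)) = Pow(Rational(557552594, 139157), Rational(1, 2)) = Mul(Rational(1, 139157), Pow(77587346323258, Rational(1, 2)))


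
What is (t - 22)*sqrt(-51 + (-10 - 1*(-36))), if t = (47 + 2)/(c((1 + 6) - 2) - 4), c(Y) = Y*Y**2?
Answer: -13065*I/121 ≈ -107.98*I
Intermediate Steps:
c(Y) = Y**3
t = 49/121 (t = (47 + 2)/(((1 + 6) - 2)**3 - 4) = 49/((7 - 2)**3 - 4) = 49/(5**3 - 4) = 49/(125 - 4) = 49/121 ≈ 0.40496)
(t - 22)*sqrt(-51 + (-10 - 1*(-36))) = (49/121 - 22)*sqrt(-51 + (-10 - 1*(-36))) = -2613*sqrt(-51 + (-10 + 36))/121 = -2613*sqrt(-51 + 26)/121 = -13065*I/121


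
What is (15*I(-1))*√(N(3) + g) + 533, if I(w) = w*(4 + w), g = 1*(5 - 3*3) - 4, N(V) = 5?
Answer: 533 - 45*I*√3 ≈ 533.0 - 77.942*I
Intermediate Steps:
g = -8 (g = 1*(5 - 9) - 4 = 1*(-4) - 4 = -4 - 4 = -8)
(15*I(-1))*√(N(3) + g) + 533 = (15*(-(4 - 1)))*√(5 - 8) + 533 = (15*(-1*3))*√(-3) + 533 = (15*(-3))*(I*√3) + 533 = -45*I*√3 + 533 = 533 - 45*I*√3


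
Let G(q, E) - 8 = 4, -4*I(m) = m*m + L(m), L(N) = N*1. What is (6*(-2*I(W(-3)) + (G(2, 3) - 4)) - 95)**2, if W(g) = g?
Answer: 841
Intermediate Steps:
L(N) = N
I(m) = -m/4 - m**2/4 (I(m) = -(m*m + m)/4 = -(m**2 + m)/4 = -(m + m**2)/4 = -m/4 - m**2/4)
G(q, E) = 12 (G(q, E) = 8 + 4 = 12)
(6*(-2*I(W(-3)) + (G(2, 3) - 4)) - 95)**2 = (6*(-(-3)*(-1 - 1*(-3))/2 + (12 - 4)) - 95)**2 = (6*(-(-3)*(-1 + 3)/2 + 8) - 95)**2 = (6*(-(-3)*2/2 + 8) - 95)**2 = (6*(-2*(-3/2) + 8) - 95)**2 = (6*(3 + 8) - 95)**2 = (6*11 - 95)**2 = (66 - 95)**2 = (-29)**2 = 841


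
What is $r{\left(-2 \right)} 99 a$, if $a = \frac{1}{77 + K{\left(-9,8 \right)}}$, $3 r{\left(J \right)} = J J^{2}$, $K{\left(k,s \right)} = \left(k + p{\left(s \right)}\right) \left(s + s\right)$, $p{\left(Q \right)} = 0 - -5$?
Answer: $- \frac{264}{13} \approx -20.308$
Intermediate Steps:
$p{\left(Q \right)} = 5$ ($p{\left(Q \right)} = 0 + 5 = 5$)
$K{\left(k,s \right)} = 2 s \left(5 + k\right)$ ($K{\left(k,s \right)} = \left(k + 5\right) \left(s + s\right) = \left(5 + k\right) 2 s = 2 s \left(5 + k\right)$)
$r{\left(J \right)} = \frac{J^{3}}{3}$ ($r{\left(J \right)} = \frac{J J^{2}}{3} = \frac{J^{3}}{3}$)
$a = \frac{1}{13}$ ($a = \frac{1}{77 + 2 \cdot 8 \left(5 - 9\right)} = \frac{1}{77 + 2 \cdot 8 \left(-4\right)} = \frac{1}{77 - 64} = \frac{1}{13} \approx 0.076923$)
$r{\left(-2 \right)} 99 a = \frac{\left(-2\right)^{3}}{3} \cdot 99 \cdot \frac{1}{13} = \frac{1}{3} \left(-8\right) 99 \cdot \frac{1}{13} = \left(- \frac{8}{3}\right) 99 \cdot \frac{1}{13} = \left(-264\right) \frac{1}{13} = - \frac{264}{13}$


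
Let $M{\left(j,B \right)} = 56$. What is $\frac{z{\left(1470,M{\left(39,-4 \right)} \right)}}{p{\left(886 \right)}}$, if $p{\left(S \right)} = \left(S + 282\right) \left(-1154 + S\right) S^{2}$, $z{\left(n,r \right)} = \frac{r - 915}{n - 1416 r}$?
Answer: $- \frac{859}{19123606126216704} \approx -4.4918 \cdot 10^{-14}$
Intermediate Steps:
$z{\left(n,r \right)} = \frac{-915 + r}{n - 1416 r}$
$p{\left(S \right)} = S^{2} \left(-1154 + S\right) \left(282 + S\right)$ ($p{\left(S \right)} = \left(282 + S\right) \left(-1154 + S\right) S^{2} = \left(-1154 + S\right) \left(282 + S\right) S^{2} = S^{2} \left(-1154 + S\right) \left(282 + S\right)$)
$\frac{z{\left(1470,M{\left(39,-4 \right)} \right)}}{p{\left(886 \right)}} = \frac{\frac{1}{1470 - 79296} \left(-915 + 56\right)}{886^{2} \left(-325428 + 886^{2} - 772592\right)} = \frac{\frac{1}{1470 - 79296} \left(-859\right)}{784996 \left(-325428 + 784996 - 772592\right)} = \frac{\frac{1}{-77826} \left(-859\right)}{784996 \left(-313024\right)} = \frac{\left(- \frac{1}{77826}\right) \left(-859\right)}{-245722587904} = \frac{859}{77826} \left(- \frac{1}{245722587904}\right) = - \frac{859}{19123606126216704}$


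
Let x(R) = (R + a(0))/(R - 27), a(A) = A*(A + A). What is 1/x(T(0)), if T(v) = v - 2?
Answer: 29/2 ≈ 14.500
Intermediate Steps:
a(A) = 2*A**2 (a(A) = A*(2*A) = 2*A**2)
T(v) = -2 + v
x(R) = R/(-27 + R) (x(R) = (R + 2*0**2)/(R - 27) = (R + 2*0)/(-27 + R) = (R + 0)/(-27 + R) = R/(-27 + R))
1/x(T(0)) = 1/((-2 + 0)/(-27 + (-2 + 0))) = 1/(-2/(-27 - 2)) = 1/(-2/(-29)) = 1/(-2*(-1/29)) = 1/(2/29) = 29/2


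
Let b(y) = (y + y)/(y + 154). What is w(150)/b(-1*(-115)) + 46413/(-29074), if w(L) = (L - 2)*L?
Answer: 17361343821/668702 ≈ 25963.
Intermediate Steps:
b(y) = 2*y/(154 + y) (b(y) = (2*y)/(154 + y) = 2*y/(154 + y))
w(L) = L*(-2 + L) (w(L) = (-2 + L)*L = L*(-2 + L))
w(150)/b(-1*(-115)) + 46413/(-29074) = (150*(-2 + 150))/((2*(-1*(-115))/(154 - 1*(-115)))) + 46413/(-29074) = (150*148)/((2*115/(154 + 115))) + 46413*(-1/29074) = 22200/((2*115/269)) - 46413/29074 = 22200/((2*115*(1/269))) - 46413/29074 = 22200/(230/269) - 46413/29074 = 22200*(269/230) - 46413/29074 = 597180/23 - 46413/29074 = 17361343821/668702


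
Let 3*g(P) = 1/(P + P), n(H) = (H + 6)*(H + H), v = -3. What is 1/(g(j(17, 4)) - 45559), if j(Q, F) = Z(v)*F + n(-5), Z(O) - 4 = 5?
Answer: -156/7107203 ≈ -2.1950e-5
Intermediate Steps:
n(H) = 2*H*(6 + H) (n(H) = (6 + H)*(2*H) = 2*H*(6 + H))
Z(O) = 9 (Z(O) = 4 + 5 = 9)
j(Q, F) = -10 + 9*F (j(Q, F) = 9*F + 2*(-5)*(6 - 5) = 9*F + 2*(-5)*1 = 9*F - 10 = -10 + 9*F)
g(P) = 1/(6*P) (g(P) = 1/(3*(P + P)) = 1/(3*((2*P))) = (1/(2*P))/3 = 1/(6*P))
1/(g(j(17, 4)) - 45559) = 1/(1/(6*(-10 + 9*4)) - 45559) = 1/(1/(6*(-10 + 36)) - 45559) = 1/((1/6)/26 - 45559) = 1/((1/6)*(1/26) - 45559) = 1/(1/156 - 45559) = 1/(-7107203/156) = -156/7107203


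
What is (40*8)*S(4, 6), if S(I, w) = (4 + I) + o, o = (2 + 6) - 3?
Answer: 4160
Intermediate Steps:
o = 5 (o = 8 - 3 = 5)
S(I, w) = 9 + I (S(I, w) = (4 + I) + 5 = 9 + I)
(40*8)*S(4, 6) = (40*8)*(9 + 4) = 320*13 = 4160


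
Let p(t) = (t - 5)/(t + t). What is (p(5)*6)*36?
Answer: 0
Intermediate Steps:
p(t) = (-5 + t)/(2*t) (p(t) = (-5 + t)/((2*t)) = (-5 + t)*(1/(2*t)) = (-5 + t)/(2*t))
(p(5)*6)*36 = (((½)*(-5 + 5)/5)*6)*36 = (((½)*(⅕)*0)*6)*36 = (0*6)*36 = 0*36 = 0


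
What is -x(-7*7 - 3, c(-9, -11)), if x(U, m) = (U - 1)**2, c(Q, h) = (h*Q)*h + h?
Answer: -2809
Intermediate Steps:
c(Q, h) = h + Q*h**2 (c(Q, h) = (Q*h)*h + h = Q*h**2 + h = h + Q*h**2)
x(U, m) = (-1 + U)**2
-x(-7*7 - 3, c(-9, -11)) = -(-1 + (-7*7 - 3))**2 = -(-1 + (-49 - 3))**2 = -(-1 - 52)**2 = -1*(-53)**2 = -1*2809 = -2809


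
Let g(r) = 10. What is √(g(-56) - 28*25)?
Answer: I*√690 ≈ 26.268*I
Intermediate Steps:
√(g(-56) - 28*25) = √(10 - 28*25) = √(10 - 700) = √(-690) = I*√690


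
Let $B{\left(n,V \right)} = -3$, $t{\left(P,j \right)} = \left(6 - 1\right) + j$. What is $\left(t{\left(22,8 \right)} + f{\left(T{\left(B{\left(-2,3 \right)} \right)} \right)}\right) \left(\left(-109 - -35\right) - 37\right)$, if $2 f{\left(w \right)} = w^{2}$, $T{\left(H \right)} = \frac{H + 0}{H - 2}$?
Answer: $- \frac{73149}{50} \approx -1463.0$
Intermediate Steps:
$t{\left(P,j \right)} = 5 + j$
$T{\left(H \right)} = \frac{H}{-2 + H}$
$f{\left(w \right)} = \frac{w^{2}}{2}$
$\left(t{\left(22,8 \right)} + f{\left(T{\left(B{\left(-2,3 \right)} \right)} \right)}\right) \left(\left(-109 - -35\right) - 37\right) = \left(\left(5 + 8\right) + \frac{\left(- \frac{3}{-2 - 3}\right)^{2}}{2}\right) \left(\left(-109 - -35\right) - 37\right) = \left(13 + \frac{\left(- \frac{3}{-5}\right)^{2}}{2}\right) \left(\left(-109 + 35\right) - 37\right) = \left(13 + \frac{\left(\left(-3\right) \left(- \frac{1}{5}\right)\right)^{2}}{2}\right) \left(-74 - 37\right) = \left(13 + \frac{\left(\frac{3}{5}\right)^{2}}{2}\right) \left(-111\right) = \left(13 + \frac{1}{2} \cdot \frac{9}{25}\right) \left(-111\right) = \left(13 + \frac{9}{50}\right) \left(-111\right) = \frac{659}{50} \left(-111\right) = - \frac{73149}{50}$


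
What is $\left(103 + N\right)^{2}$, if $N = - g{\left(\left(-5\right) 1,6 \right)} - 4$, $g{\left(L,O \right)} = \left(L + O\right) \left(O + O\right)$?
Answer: $7569$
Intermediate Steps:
$g{\left(L,O \right)} = 2 O \left(L + O\right)$ ($g{\left(L,O \right)} = \left(L + O\right) 2 O = 2 O \left(L + O\right)$)
$N = -16$ ($N = - 2 \cdot 6 \left(\left(-5\right) 1 + 6\right) - 4 = - 2 \cdot 6 \left(-5 + 6\right) - 4 = - 2 \cdot 6 \cdot 1 - 4 = \left(-1\right) 12 - 4 = -12 - 4 = -16$)
$\left(103 + N\right)^{2} = \left(103 - 16\right)^{2} = 87^{2} = 7569$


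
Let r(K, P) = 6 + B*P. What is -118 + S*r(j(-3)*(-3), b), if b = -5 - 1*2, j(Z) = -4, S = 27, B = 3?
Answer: -523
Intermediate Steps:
b = -7 (b = -5 - 2 = -7)
r(K, P) = 6 + 3*P
-118 + S*r(j(-3)*(-3), b) = -118 + 27*(6 + 3*(-7)) = -118 + 27*(6 - 21) = -118 + 27*(-15) = -118 - 405 = -523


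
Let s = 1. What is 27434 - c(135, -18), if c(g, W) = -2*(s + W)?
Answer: 27400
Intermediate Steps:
c(g, W) = -2 - 2*W (c(g, W) = -2*(1 + W) = -2 - 2*W)
27434 - c(135, -18) = 27434 - (-2 - 2*(-18)) = 27434 - (-2 + 36) = 27434 - 1*34 = 27434 - 34 = 27400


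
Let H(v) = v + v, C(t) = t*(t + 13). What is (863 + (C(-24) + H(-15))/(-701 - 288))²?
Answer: 728074812529/978121 ≈ 7.4436e+5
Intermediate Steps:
C(t) = t*(13 + t)
H(v) = 2*v
(863 + (C(-24) + H(-15))/(-701 - 288))² = (863 + (-24*(13 - 24) + 2*(-15))/(-701 - 288))² = (863 + (-24*(-11) - 30)/(-989))² = (863 + (264 - 30)*(-1/989))² = (863 + 234*(-1/989))² = (863 - 234/989)² = (853273/989)² = 728074812529/978121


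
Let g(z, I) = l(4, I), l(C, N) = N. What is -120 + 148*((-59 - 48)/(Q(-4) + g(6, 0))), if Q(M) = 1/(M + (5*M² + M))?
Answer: -1140312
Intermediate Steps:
g(z, I) = I
Q(M) = 1/(2*M + 5*M²) (Q(M) = 1/(M + (M + 5*M²)) = 1/(2*M + 5*M²))
-120 + 148*((-59 - 48)/(Q(-4) + g(6, 0))) = -120 + 148*((-59 - 48)/(1/((-4)*(2 + 5*(-4))) + 0)) = -120 + 148*(-107/(-1/(4*(2 - 20)) + 0)) = -120 + 148*(-107/(-¼/(-18) + 0)) = -120 + 148*(-107/(-¼*(-1/18) + 0)) = -120 + 148*(-107/(1/72 + 0)) = -120 + 148*(-107/1/72) = -120 + 148*(-107*72) = -120 + 148*(-7704) = -120 - 1140192 = -1140312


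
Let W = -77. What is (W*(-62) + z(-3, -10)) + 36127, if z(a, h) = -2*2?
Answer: 40897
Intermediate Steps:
z(a, h) = -4
(W*(-62) + z(-3, -10)) + 36127 = (-77*(-62) - 4) + 36127 = (4774 - 4) + 36127 = 4770 + 36127 = 40897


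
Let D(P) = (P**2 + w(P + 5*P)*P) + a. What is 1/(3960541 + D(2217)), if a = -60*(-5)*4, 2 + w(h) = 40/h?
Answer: 3/26617208 ≈ 1.1271e-7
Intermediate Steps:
w(h) = -2 + 40/h
a = 1200 (a = -10*(-30)*4 = 300*4 = 1200)
D(P) = 1200 + P**2 + P*(-2 + 20/(3*P)) (D(P) = (P**2 + (-2 + 40/(P + 5*P))*P) + 1200 = (P**2 + (-2 + 40/((6*P)))*P) + 1200 = (P**2 + (-2 + 40*(1/(6*P)))*P) + 1200 = (P**2 + (-2 + 20/(3*P))*P) + 1200 = (P**2 + P*(-2 + 20/(3*P))) + 1200 = 1200 + P**2 + P*(-2 + 20/(3*P)))
1/(3960541 + D(2217)) = 1/(3960541 + (3620/3 + 2217**2 - 2*2217)) = 1/(3960541 + (3620/3 + 4915089 - 4434)) = 1/(3960541 + 14735585/3) = 1/(26617208/3) = 3/26617208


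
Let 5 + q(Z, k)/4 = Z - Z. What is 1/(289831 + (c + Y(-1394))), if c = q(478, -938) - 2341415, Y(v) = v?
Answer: -1/2052998 ≈ -4.8709e-7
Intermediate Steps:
q(Z, k) = -20 (q(Z, k) = -20 + 4*(Z - Z) = -20 + 4*0 = -20 + 0 = -20)
c = -2341435 (c = -20 - 2341415 = -2341435)
1/(289831 + (c + Y(-1394))) = 1/(289831 + (-2341435 - 1394)) = 1/(289831 - 2342829) = 1/(-2052998) = -1/2052998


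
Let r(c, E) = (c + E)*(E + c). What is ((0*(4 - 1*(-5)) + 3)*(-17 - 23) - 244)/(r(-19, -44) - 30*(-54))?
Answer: -364/5589 ≈ -0.065128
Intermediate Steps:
r(c, E) = (E + c)**2 (r(c, E) = (E + c)*(E + c) = (E + c)**2)
((0*(4 - 1*(-5)) + 3)*(-17 - 23) - 244)/(r(-19, -44) - 30*(-54)) = ((0*(4 - 1*(-5)) + 3)*(-17 - 23) - 244)/((-44 - 19)**2 - 30*(-54)) = ((0*(4 + 5) + 3)*(-40) - 244)/((-63)**2 + 1620) = ((0*9 + 3)*(-40) - 244)/(3969 + 1620) = ((0 + 3)*(-40) - 244)/5589 = (3*(-40) - 244)*(1/5589) = (-120 - 244)*(1/5589) = -364*1/5589 = -364/5589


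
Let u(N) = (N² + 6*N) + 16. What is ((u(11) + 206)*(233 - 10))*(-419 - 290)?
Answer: -64665763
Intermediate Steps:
u(N) = 16 + N² + 6*N
((u(11) + 206)*(233 - 10))*(-419 - 290) = (((16 + 11² + 6*11) + 206)*(233 - 10))*(-419 - 290) = (((16 + 121 + 66) + 206)*223)*(-709) = ((203 + 206)*223)*(-709) = (409*223)*(-709) = 91207*(-709) = -64665763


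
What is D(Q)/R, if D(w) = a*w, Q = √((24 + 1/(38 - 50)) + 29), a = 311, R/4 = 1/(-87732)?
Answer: -2273721*√1905/2 ≈ -4.9620e+7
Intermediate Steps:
R = -1/21933 (R = 4/(-87732) = 4*(-1/87732) = -1/21933 ≈ -4.5593e-5)
Q = √1905/6 (Q = √((24 + 1/(-12)) + 29) = √((24 - 1/12) + 29) = √(287/12 + 29) = √(635/12) = √1905/6 ≈ 7.2744)
D(w) = 311*w
D(Q)/R = (311*(√1905/6))/(-1/21933) = (311*√1905/6)*(-21933) = -2273721*√1905/2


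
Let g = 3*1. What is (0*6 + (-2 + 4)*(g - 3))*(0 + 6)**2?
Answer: 0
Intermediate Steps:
g = 3
(0*6 + (-2 + 4)*(g - 3))*(0 + 6)**2 = (0*6 + (-2 + 4)*(3 - 3))*(0 + 6)**2 = (0 + 2*0)*6**2 = (0 + 0)*36 = 0*36 = 0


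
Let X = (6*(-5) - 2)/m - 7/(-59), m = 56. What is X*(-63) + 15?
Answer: 2568/59 ≈ 43.525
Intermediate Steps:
X = -187/413 (X = (6*(-5) - 2)/56 - 7/(-59) = (-30 - 2)*(1/56) - 7*(-1/59) = -32*1/56 + 7/59 = -4/7 + 7/59 = -187/413 ≈ -0.45278)
X*(-63) + 15 = -187/413*(-63) + 15 = 1683/59 + 15 = 2568/59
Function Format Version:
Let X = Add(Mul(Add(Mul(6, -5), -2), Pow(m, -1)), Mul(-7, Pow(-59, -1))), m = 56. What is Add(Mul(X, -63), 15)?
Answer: Rational(2568, 59) ≈ 43.525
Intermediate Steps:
X = Rational(-187, 413) (X = Add(Mul(Add(Mul(6, -5), -2), Pow(56, -1)), Mul(-7, Pow(-59, -1))) = Add(Mul(Add(-30, -2), Rational(1, 56)), Mul(-7, Rational(-1, 59))) = Add(Mul(-32, Rational(1, 56)), Rational(7, 59)) = Add(Rational(-4, 7), Rational(7, 59)) = Rational(-187, 413) ≈ -0.45278)
Add(Mul(X, -63), 15) = Add(Mul(Rational(-187, 413), -63), 15) = Add(Rational(1683, 59), 15) = Rational(2568, 59)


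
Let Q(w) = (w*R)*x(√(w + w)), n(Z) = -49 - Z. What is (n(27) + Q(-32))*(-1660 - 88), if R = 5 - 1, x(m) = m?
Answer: 132848 + 1789952*I ≈ 1.3285e+5 + 1.79e+6*I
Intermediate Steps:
R = 4
Q(w) = 4*√2*w^(3/2) (Q(w) = (w*4)*√(w + w) = (4*w)*√(2*w) = (4*w)*(√2*√w) = 4*√2*w^(3/2))
(n(27) + Q(-32))*(-1660 - 88) = ((-49 - 1*27) + 4*√2*(-32)^(3/2))*(-1660 - 88) = ((-49 - 27) + 4*√2*(-128*I*√2))*(-1748) = (-76 - 1024*I)*(-1748) = 132848 + 1789952*I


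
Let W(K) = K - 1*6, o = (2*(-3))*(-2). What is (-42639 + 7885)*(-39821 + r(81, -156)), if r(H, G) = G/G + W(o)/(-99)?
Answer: 45668910748/33 ≈ 1.3839e+9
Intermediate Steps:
o = 12 (o = -6*(-2) = 12)
W(K) = -6 + K (W(K) = K - 6 = -6 + K)
r(H, G) = 31/33 (r(H, G) = G/G + (-6 + 12)/(-99) = 1 + 6*(-1/99) = 1 - 2/33 = 31/33)
(-42639 + 7885)*(-39821 + r(81, -156)) = (-42639 + 7885)*(-39821 + 31/33) = -34754*(-1314062/33) = 45668910748/33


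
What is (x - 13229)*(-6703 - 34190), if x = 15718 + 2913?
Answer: -220903986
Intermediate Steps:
x = 18631
(x - 13229)*(-6703 - 34190) = (18631 - 13229)*(-6703 - 34190) = 5402*(-40893) = -220903986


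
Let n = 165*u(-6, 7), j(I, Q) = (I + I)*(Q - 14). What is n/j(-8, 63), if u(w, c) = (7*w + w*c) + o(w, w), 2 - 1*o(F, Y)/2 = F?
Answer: 2805/196 ≈ 14.311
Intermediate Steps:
o(F, Y) = 4 - 2*F
j(I, Q) = 2*I*(-14 + Q) (j(I, Q) = (2*I)*(-14 + Q) = 2*I*(-14 + Q))
u(w, c) = 4 + 5*w + c*w (u(w, c) = (7*w + w*c) + (4 - 2*w) = (7*w + c*w) + (4 - 2*w) = 4 + 5*w + c*w)
n = -11220 (n = 165*(4 + 5*(-6) + 7*(-6)) = 165*(4 - 30 - 42) = 165*(-68) = -11220)
n/j(-8, 63) = -11220*(-1/(16*(-14 + 63))) = -11220/(2*(-8)*49) = -11220/(-784) = -11220*(-1/784) = 2805/196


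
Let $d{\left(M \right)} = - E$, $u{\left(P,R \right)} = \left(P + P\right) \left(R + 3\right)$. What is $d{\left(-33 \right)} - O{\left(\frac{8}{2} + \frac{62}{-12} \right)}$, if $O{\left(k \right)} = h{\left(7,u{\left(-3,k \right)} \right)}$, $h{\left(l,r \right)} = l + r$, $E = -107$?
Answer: $111$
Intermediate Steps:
$u{\left(P,R \right)} = 2 P \left(3 + R\right)$
$d{\left(M \right)} = 107$ ($d{\left(M \right)} = \left(-1\right) \left(-107\right) = 107$)
$O{\left(k \right)} = -11 - 6 k$ ($O{\left(k \right)} = 7 + 2 \left(-3\right) \left(3 + k\right) = 7 - \left(18 + 6 k\right) = -11 - 6 k$)
$d{\left(-33 \right)} - O{\left(\frac{8}{2} + \frac{62}{-12} \right)} = 107 - \left(-11 - 6 \left(\frac{8}{2} + \frac{62}{-12}\right)\right) = 107 - \left(-11 - 6 \left(8 \cdot \frac{1}{2} + 62 \left(- \frac{1}{12}\right)\right)\right) = 107 - \left(-11 - 6 \left(4 - \frac{31}{6}\right)\right) = 107 - \left(-11 - -7\right) = 107 - \left(-11 + 7\right) = 107 - -4 = 107 + 4 = 111$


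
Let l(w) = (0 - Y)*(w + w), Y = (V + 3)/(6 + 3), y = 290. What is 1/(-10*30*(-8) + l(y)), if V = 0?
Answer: 3/6620 ≈ 0.00045317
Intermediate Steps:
Y = ⅓ (Y = (0 + 3)/(6 + 3) = 3/9 = 3*(⅑) = ⅓ ≈ 0.33333)
l(w) = -2*w/3 (l(w) = (0 - 1*⅓)*(w + w) = (0 - ⅓)*(2*w) = -2*w/3)
1/(-10*30*(-8) + l(y)) = 1/(-10*30*(-8) - ⅔*290) = 1/(-300*(-8) - 580/3) = 1/(2400 - 580/3) = 1/(6620/3) = 3/6620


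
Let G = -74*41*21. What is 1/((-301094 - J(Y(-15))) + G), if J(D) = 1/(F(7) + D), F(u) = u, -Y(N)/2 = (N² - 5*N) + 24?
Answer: -641/233841927 ≈ -2.7412e-6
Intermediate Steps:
Y(N) = -48 - 2*N² + 10*N (Y(N) = -2*((N² - 5*N) + 24) = -2*(24 + N² - 5*N) = -48 - 2*N² + 10*N)
J(D) = 1/(7 + D)
G = -63714 (G = -3034*21 = -63714)
1/((-301094 - J(Y(-15))) + G) = 1/((-301094 - 1/(7 + (-48 - 2*(-15)² + 10*(-15)))) - 63714) = 1/((-301094 - 1/(7 + (-48 - 2*225 - 150))) - 63714) = 1/((-301094 - 1/(7 + (-48 - 450 - 150))) - 63714) = 1/((-301094 - 1/(7 - 648)) - 63714) = 1/((-301094 - 1/(-641)) - 63714) = 1/((-301094 - 1*(-1/641)) - 63714) = 1/((-301094 + 1/641) - 63714) = 1/(-193001253/641 - 63714) = 1/(-233841927/641) = -641/233841927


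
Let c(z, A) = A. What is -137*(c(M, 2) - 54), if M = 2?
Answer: 7124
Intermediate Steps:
-137*(c(M, 2) - 54) = -137*(2 - 54) = -137*(-52) = 7124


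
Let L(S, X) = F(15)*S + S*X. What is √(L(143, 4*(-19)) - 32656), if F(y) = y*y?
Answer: 3*I*√1261 ≈ 106.53*I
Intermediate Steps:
F(y) = y²
L(S, X) = 225*S + S*X (L(S, X) = 15²*S + S*X = 225*S + S*X)
√(L(143, 4*(-19)) - 32656) = √(143*(225 + 4*(-19)) - 32656) = √(143*(225 - 76) - 32656) = √(143*149 - 32656) = √(21307 - 32656) = √(-11349) = 3*I*√1261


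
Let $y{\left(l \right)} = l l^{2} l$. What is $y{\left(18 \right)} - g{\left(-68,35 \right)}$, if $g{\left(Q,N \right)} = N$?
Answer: $104941$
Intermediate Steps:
$y{\left(l \right)} = l^{4}$ ($y{\left(l \right)} = l^{3} l = l^{4}$)
$y{\left(18 \right)} - g{\left(-68,35 \right)} = 18^{4} - 35 = 104976 - 35 = 104941$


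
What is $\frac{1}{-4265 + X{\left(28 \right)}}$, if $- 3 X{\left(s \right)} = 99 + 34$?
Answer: $- \frac{3}{12928} \approx -0.00023205$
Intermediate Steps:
$X{\left(s \right)} = - \frac{133}{3}$ ($X{\left(s \right)} = - \frac{99 + 34}{3} = \left(- \frac{1}{3}\right) 133 = - \frac{133}{3}$)
$\frac{1}{-4265 + X{\left(28 \right)}} = \frac{1}{-4265 - \frac{133}{3}} = \frac{1}{- \frac{12928}{3}} = - \frac{3}{12928}$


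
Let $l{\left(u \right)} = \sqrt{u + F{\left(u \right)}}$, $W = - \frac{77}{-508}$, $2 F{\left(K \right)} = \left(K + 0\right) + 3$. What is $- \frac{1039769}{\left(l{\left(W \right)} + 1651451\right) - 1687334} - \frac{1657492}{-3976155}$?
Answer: $\frac{5662681118536431604}{192650765620944285} + \frac{2079538 \sqrt{49530}}{436063707423} \approx 29.395$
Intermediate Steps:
$F{\left(K \right)} = \frac{3}{2} + \frac{K}{2}$ ($F{\left(K \right)} = \frac{\left(K + 0\right) + 3}{2} = \frac{K + 3}{2} = \frac{3 + K}{2} = \frac{3}{2} + \frac{K}{2}$)
$W = \frac{77}{508}$ ($W = \left(-77\right) \left(- \frac{1}{508}\right) = \frac{77}{508} \approx 0.15157$)
$l{\left(u \right)} = \sqrt{\frac{3}{2} + \frac{3 u}{2}}$ ($l{\left(u \right)} = \sqrt{u + \left(\frac{3}{2} + \frac{u}{2}\right)} = \sqrt{\frac{3}{2} + \frac{3 u}{2}}$)
$- \frac{1039769}{\left(l{\left(W \right)} + 1651451\right) - 1687334} - \frac{1657492}{-3976155} = - \frac{1039769}{\left(\frac{\sqrt{6 + 6 \cdot \frac{77}{508}}}{2} + 1651451\right) - 1687334} - \frac{1657492}{-3976155} = - \frac{1039769}{\left(\frac{\sqrt{6 + \frac{231}{254}}}{2} + 1651451\right) - 1687334} - - \frac{1657492}{3976155} = - \frac{1039769}{\left(\frac{\sqrt{\frac{1755}{254}}}{2} + 1651451\right) - 1687334} + \frac{1657492}{3976155} = - \frac{1039769}{\left(\frac{\frac{3}{254} \sqrt{49530}}{2} + 1651451\right) - 1687334} + \frac{1657492}{3976155} = - \frac{1039769}{\left(\frac{3 \sqrt{49530}}{508} + 1651451\right) - 1687334} + \frac{1657492}{3976155} = - \frac{1039769}{\left(1651451 + \frac{3 \sqrt{49530}}{508}\right) - 1687334} + \frac{1657492}{3976155} = - \frac{1039769}{-35883 + \frac{3 \sqrt{49530}}{508}} + \frac{1657492}{3976155} = \frac{1657492}{3976155} - \frac{1039769}{-35883 + \frac{3 \sqrt{49530}}{508}}$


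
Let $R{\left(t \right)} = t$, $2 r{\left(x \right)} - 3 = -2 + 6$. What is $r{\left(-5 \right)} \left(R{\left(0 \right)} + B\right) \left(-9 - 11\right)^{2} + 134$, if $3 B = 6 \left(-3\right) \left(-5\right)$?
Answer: $42134$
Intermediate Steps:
$r{\left(x \right)} = \frac{7}{2}$ ($r{\left(x \right)} = \frac{3}{2} + \frac{-2 + 6}{2} = \frac{3}{2} + \frac{1}{2} \cdot 4 = \frac{3}{2} + 2 = \frac{7}{2}$)
$B = 30$ ($B = \frac{6 \left(-3\right) \left(-5\right)}{3} = \frac{\left(-18\right) \left(-5\right)}{3} = \frac{1}{3} \cdot 90 = 30$)
$r{\left(-5 \right)} \left(R{\left(0 \right)} + B\right) \left(-9 - 11\right)^{2} + 134 = \frac{7 \left(0 + 30\right)}{2} \left(-9 - 11\right)^{2} + 134 = \frac{7}{2} \cdot 30 \left(-20\right)^{2} + 134 = 105 \cdot 400 + 134 = 42000 + 134 = 42134$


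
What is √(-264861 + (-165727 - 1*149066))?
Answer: 3*I*√64406 ≈ 761.35*I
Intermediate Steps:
√(-264861 + (-165727 - 1*149066)) = √(-264861 + (-165727 - 149066)) = √(-264861 - 314793) = √(-579654) = 3*I*√64406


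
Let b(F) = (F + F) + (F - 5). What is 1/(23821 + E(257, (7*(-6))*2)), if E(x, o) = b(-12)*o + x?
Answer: 1/27522 ≈ 3.6335e-5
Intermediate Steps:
b(F) = -5 + 3*F (b(F) = 2*F + (-5 + F) = -5 + 3*F)
E(x, o) = x - 41*o (E(x, o) = (-5 + 3*(-12))*o + x = (-5 - 36)*o + x = -41*o + x = x - 41*o)
1/(23821 + E(257, (7*(-6))*2)) = 1/(23821 + (257 - 41*7*(-6)*2)) = 1/(23821 + (257 - (-1722)*2)) = 1/(23821 + (257 - 41*(-84))) = 1/(23821 + (257 + 3444)) = 1/(23821 + 3701) = 1/27522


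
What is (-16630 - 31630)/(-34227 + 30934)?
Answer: 48260/3293 ≈ 14.655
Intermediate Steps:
(-16630 - 31630)/(-34227 + 30934) = -48260/(-3293) = -48260*(-1/3293) = 48260/3293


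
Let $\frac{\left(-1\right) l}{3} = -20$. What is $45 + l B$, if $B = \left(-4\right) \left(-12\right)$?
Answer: $2925$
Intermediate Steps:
$l = 60$ ($l = \left(-3\right) \left(-20\right) = 60$)
$B = 48$
$45 + l B = 45 + 60 \cdot 48 = 45 + 2880 = 2925$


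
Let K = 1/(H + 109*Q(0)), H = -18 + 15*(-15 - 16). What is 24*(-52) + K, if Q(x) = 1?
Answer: -466753/374 ≈ -1248.0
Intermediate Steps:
H = -483 (H = -18 + 15*(-31) = -18 - 465 = -483)
K = -1/374 (K = 1/(-483 + 109*1) = 1/(-483 + 109) = 1/(-374) = -1/374 ≈ -0.0026738)
24*(-52) + K = 24*(-52) - 1/374 = -1248 - 1/374 = -466753/374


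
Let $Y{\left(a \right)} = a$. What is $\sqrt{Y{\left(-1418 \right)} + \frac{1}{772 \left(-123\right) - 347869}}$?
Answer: $\frac{9 i \sqrt{137314204923}}{88565} \approx 37.656 i$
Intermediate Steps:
$\sqrt{Y{\left(-1418 \right)} + \frac{1}{772 \left(-123\right) - 347869}} = \sqrt{-1418 + \frac{1}{772 \left(-123\right) - 347869}} = \sqrt{-1418 + \frac{1}{-94956 - 347869}} = \sqrt{-1418 + \frac{1}{-442825}} = \sqrt{-1418 - \frac{1}{442825}} = \sqrt{- \frac{627925851}{442825}} = \frac{9 i \sqrt{137314204923}}{88565}$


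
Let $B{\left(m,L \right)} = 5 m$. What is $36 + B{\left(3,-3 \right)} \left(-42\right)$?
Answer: $-594$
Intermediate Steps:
$36 + B{\left(3,-3 \right)} \left(-42\right) = 36 + 5 \cdot 3 \left(-42\right) = 36 + 15 \left(-42\right) = 36 - 630 = -594$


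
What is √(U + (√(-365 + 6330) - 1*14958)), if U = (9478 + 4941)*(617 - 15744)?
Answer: √(-218131171 + √5965) ≈ 14769.0*I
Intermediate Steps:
U = -218116213 (U = 14419*(-15127) = -218116213)
√(U + (√(-365 + 6330) - 1*14958)) = √(-218116213 + (√(-365 + 6330) - 1*14958)) = √(-218116213 + (√5965 - 14958)) = √(-218116213 + (-14958 + √5965)) = √(-218131171 + √5965)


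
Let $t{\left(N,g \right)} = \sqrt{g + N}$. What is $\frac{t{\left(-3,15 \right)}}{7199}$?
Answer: $\frac{2 \sqrt{3}}{7199} \approx 0.00048119$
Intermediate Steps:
$t{\left(N,g \right)} = \sqrt{N + g}$
$\frac{t{\left(-3,15 \right)}}{7199} = \frac{\sqrt{-3 + 15}}{7199} = \sqrt{12} \cdot \frac{1}{7199} = 2 \sqrt{3} \cdot \frac{1}{7199} = \frac{2 \sqrt{3}}{7199}$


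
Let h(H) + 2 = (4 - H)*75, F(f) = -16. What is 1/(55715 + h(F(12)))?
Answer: 1/57213 ≈ 1.7479e-5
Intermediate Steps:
h(H) = 298 - 75*H (h(H) = -2 + (4 - H)*75 = -2 + (300 - 75*H) = 298 - 75*H)
1/(55715 + h(F(12))) = 1/(55715 + (298 - 75*(-16))) = 1/(55715 + (298 + 1200)) = 1/(55715 + 1498) = 1/57213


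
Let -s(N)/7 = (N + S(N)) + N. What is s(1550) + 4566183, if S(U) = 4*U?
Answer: 4501083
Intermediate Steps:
s(N) = -42*N (s(N) = -7*((N + 4*N) + N) = -7*(5*N + N) = -42*N)
s(1550) + 4566183 = -42*1550 + 4566183 = -65100 + 4566183 = 4501083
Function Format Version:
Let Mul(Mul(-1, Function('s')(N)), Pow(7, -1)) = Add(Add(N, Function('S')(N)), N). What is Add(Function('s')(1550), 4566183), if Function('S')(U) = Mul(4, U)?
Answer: 4501083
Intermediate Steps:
Function('s')(N) = Mul(-42, N) (Function('s')(N) = Mul(-7, Add(Add(N, Mul(4, N)), N)) = Mul(-7, Add(Mul(5, N), N)) = Mul(-7, Mul(6, N)) = Mul(-42, N))
Add(Function('s')(1550), 4566183) = Add(Mul(-42, 1550), 4566183) = Add(-65100, 4566183) = 4501083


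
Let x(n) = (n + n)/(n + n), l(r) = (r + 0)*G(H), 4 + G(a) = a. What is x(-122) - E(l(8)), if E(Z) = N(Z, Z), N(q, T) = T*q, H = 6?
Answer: -255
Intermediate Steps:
G(a) = -4 + a
l(r) = 2*r (l(r) = (r + 0)*(-4 + 6) = r*2 = 2*r)
x(n) = 1 (x(n) = (2*n)/((2*n)) = (2*n)*(1/(2*n)) = 1)
E(Z) = Z² (E(Z) = Z*Z = Z²)
x(-122) - E(l(8)) = 1 - (2*8)² = 1 - 1*16² = 1 - 1*256 = 1 - 256 = -255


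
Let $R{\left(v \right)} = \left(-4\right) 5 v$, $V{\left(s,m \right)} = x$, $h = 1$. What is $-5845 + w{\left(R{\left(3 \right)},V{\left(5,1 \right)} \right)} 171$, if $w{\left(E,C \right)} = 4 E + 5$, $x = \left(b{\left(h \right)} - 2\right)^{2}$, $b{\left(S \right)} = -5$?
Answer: $-46030$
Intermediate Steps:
$x = 49$ ($x = \left(-5 - 2\right)^{2} = \left(-7\right)^{2} = 49$)
$V{\left(s,m \right)} = 49$
$R{\left(v \right)} = - 20 v$
$w{\left(E,C \right)} = 5 + 4 E$
$-5845 + w{\left(R{\left(3 \right)},V{\left(5,1 \right)} \right)} 171 = -5845 + \left(5 + 4 \left(\left(-20\right) 3\right)\right) 171 = -5845 + \left(5 + 4 \left(-60\right)\right) 171 = -5845 + \left(5 - 240\right) 171 = -5845 - 40185 = -46030$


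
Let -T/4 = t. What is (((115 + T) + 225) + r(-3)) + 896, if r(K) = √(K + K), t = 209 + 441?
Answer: -1364 + I*√6 ≈ -1364.0 + 2.4495*I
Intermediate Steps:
t = 650
T = -2600 (T = -4*650 = -2600)
r(K) = √2*√K (r(K) = √(2*K) = √2*√K)
(((115 + T) + 225) + r(-3)) + 896 = (((115 - 2600) + 225) + √2*√(-3)) + 896 = ((-2485 + 225) + √2*(I*√3)) + 896 = (-2260 + I*√6) + 896 = -1364 + I*√6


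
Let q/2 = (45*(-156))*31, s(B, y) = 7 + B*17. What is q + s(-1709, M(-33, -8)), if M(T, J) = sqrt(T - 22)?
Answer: -464286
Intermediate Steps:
M(T, J) = sqrt(-22 + T)
s(B, y) = 7 + 17*B
q = -435240 (q = 2*((45*(-156))*31) = 2*(-7020*31) = 2*(-217620) = -435240)
q + s(-1709, M(-33, -8)) = -435240 + (7 + 17*(-1709)) = -435240 + (7 - 29053) = -435240 - 29046 = -464286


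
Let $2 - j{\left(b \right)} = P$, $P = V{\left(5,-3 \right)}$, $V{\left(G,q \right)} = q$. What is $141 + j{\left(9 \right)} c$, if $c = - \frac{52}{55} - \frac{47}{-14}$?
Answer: $\frac{23571}{154} \approx 153.06$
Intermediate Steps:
$P = -3$
$j{\left(b \right)} = 5$ ($j{\left(b \right)} = 2 - -3 = 2 + 3 = 5$)
$c = \frac{1857}{770}$ ($c = \left(-52\right) \frac{1}{55} - - \frac{47}{14} = - \frac{52}{55} + \frac{47}{14} = \frac{1857}{770} \approx 2.4117$)
$141 + j{\left(9 \right)} c = 141 + 5 \cdot \frac{1857}{770} = 141 + \frac{1857}{154} = \frac{23571}{154}$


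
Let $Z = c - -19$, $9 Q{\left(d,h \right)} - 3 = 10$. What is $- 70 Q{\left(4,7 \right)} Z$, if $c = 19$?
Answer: $- \frac{34580}{9} \approx -3842.2$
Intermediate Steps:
$Q{\left(d,h \right)} = \frac{13}{9}$ ($Q{\left(d,h \right)} = \frac{1}{3} + \frac{1}{9} \cdot 10 = \frac{1}{3} + \frac{10}{9} = \frac{13}{9}$)
$Z = 38$ ($Z = 19 - -19 = 19 + 19 = 38$)
$- 70 Q{\left(4,7 \right)} Z = \left(-70\right) \frac{13}{9} \cdot 38 = \left(- \frac{910}{9}\right) 38 = - \frac{34580}{9}$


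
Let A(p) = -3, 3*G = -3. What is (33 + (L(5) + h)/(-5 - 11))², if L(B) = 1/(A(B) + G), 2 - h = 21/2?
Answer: 4609609/4096 ≈ 1125.4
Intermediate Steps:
G = -1 (G = (⅓)*(-3) = -1)
h = -17/2 (h = 2 - 21/2 = -17/2 ≈ -8.5000)
L(B) = -¼ (L(B) = 1/(-3 - 1) = 1/(-4) = -¼)
(33 + (L(5) + h)/(-5 - 11))² = (33 + (-¼ - 17/2)/(-5 - 11))² = (33 - 35/4/(-16))² = (33 - 35/4*(-1/16))² = (33 + 35/64)² = (2147/64)² = 4609609/4096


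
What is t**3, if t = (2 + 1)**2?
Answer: 729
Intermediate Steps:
t = 9 (t = 3**2 = 9)
t**3 = 9**3 = 729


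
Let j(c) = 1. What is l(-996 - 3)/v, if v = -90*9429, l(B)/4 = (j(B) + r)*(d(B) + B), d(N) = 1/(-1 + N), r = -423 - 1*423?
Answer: -168831169/42430500 ≈ -3.9790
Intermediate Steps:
r = -846 (r = -423 - 423 = -846)
l(B) = -3380*B - 3380/(-1 + B) (l(B) = 4*((1 - 846)*(1/(-1 + B) + B)) = 4*(-845*(B + 1/(-1 + B))) = 4*(-845*B - 845/(-1 + B)) = -3380*B - 3380/(-1 + B))
v = -848610
l(-996 - 3)/v = (3380*(-1 - (-996 - 3)*(-1 + (-996 - 3)))/(-1 + (-996 - 3)))/(-848610) = (3380*(-1 - 1*(-999)*(-1 - 999))/(-1 - 999))*(-1/848610) = (3380*(-1 - 1*(-999)*(-1000))/(-1000))*(-1/848610) = (3380*(-1/1000)*(-1 - 999000))*(-1/848610) = (3380*(-1/1000)*(-999001))*(-1/848610) = (168831169/50)*(-1/848610) = -168831169/42430500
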